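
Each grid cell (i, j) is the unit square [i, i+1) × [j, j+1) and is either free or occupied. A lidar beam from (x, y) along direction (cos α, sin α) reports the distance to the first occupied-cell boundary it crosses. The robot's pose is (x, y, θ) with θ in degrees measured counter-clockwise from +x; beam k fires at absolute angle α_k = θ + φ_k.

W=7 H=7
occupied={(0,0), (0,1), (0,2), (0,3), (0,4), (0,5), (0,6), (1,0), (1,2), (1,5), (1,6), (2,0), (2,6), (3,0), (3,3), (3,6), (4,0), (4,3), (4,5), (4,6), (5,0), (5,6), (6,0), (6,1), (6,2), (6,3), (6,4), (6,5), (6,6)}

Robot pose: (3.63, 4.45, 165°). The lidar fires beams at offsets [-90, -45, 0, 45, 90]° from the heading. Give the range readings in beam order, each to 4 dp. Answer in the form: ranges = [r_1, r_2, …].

ranges = [1.4296, 1.7898, 2.1250, 2.9000, 0.4659]

beam 1: φ=-90°, α=75°
  direction (0.2588, 0.9659); cell (3,4); t to first gridline: x 1.4296, y 0.5694 (then +3.8637 / +1.0353)
    (3,5) via y @ 0.5694
    (4,5) via x @ 1.4296  # hit
  → r_1 = 1.4296
beam 2: φ=-45°, α=120°
  direction (-0.5000, 0.8660); cell (3,4); t to first gridline: x 1.2600, y 0.6351 (then +2.0000 / +1.1547)
    (3,5) via y @ 0.6351
    (2,5) via x @ 1.2600
    (2,6) via y @ 1.7898  # hit
  → r_2 = 1.7898
beam 3: φ=0°, α=165°
  direction (-0.9659, 0.2588); cell (3,4); t to first gridline: x 0.6522, y 2.1250 (then +1.0353 / +3.8637)
    (2,4) via x @ 0.6522
    (1,4) via x @ 1.6875
    (1,5) via y @ 2.1250  # hit
  → r_3 = 2.1250
beam 4: φ=45°, α=210°
  direction (-0.8660, -0.5000); cell (3,4); t to first gridline: x 0.7275, y 0.9000 (then +1.1547 / +2.0000)
    (2,4) via x @ 0.7275
    (2,3) via y @ 0.9000
    (1,3) via x @ 1.8822
    (1,2) via y @ 2.9000  # hit
  → r_4 = 2.9000
beam 5: φ=90°, α=255°
  direction (-0.2588, -0.9659); cell (3,4); t to first gridline: x 2.4341, y 0.4659 (then +3.8637 / +1.0353)
    (3,3) via y @ 0.4659  # hit
  → r_5 = 0.4659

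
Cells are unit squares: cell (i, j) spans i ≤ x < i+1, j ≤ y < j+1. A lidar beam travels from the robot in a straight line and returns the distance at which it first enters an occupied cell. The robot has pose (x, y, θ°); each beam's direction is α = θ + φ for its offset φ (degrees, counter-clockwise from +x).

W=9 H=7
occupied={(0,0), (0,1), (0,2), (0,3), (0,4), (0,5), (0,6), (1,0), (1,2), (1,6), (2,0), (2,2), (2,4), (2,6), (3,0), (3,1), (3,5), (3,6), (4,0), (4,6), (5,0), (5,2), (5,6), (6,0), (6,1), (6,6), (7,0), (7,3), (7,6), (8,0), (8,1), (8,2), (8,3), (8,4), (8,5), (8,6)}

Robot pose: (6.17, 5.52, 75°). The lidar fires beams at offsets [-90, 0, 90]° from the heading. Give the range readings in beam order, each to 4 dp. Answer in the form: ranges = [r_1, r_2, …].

beam 1: φ=-90°, α=345°
  cosα=0.9659 sinα=-0.2588 | (6,5) | tMaxX 0.8593 tMaxY 2.0091 | tΔX 1.0353 tΔY 3.8637
    t=0.8593 [x] (7,5)
    t=1.8946 [x] (8,5) — stop
  → r_1 = 1.8946
beam 2: φ=0°, α=75°
  cosα=0.2588 sinα=0.9659 | (6,5) | tMaxX 3.2069 tMaxY 0.4969 | tΔX 3.8637 tΔY 1.0353
    t=0.4969 [y] (6,6) — stop
  → r_2 = 0.4969
beam 3: φ=90°, α=165°
  cosα=-0.9659 sinα=0.2588 | (6,5) | tMaxX 0.1760 tMaxY 1.8546 | tΔX 1.0353 tΔY 3.8637
    t=0.1760 [x] (5,5)
    t=1.2113 [x] (4,5)
    t=1.8546 [y] (4,6) — stop
  → r_3 = 1.8546

ranges = [1.8946, 0.4969, 1.8546]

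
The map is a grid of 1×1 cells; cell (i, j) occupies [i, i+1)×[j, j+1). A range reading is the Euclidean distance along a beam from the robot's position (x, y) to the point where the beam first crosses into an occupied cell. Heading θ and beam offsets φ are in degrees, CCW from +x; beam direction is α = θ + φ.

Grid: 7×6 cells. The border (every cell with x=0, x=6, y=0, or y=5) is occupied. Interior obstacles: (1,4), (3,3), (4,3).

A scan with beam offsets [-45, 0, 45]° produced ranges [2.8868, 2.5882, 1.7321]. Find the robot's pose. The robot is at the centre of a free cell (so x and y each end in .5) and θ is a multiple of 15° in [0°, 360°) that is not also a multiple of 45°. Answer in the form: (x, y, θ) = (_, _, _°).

The pose lattice has 17·16 = 272 candidates. Test each by forward raycasting.
  (4.5, 2.5, 15°): beam 1 = 1.7321 ≠ 2.8868 ✗
  (3.5, 1.5, 240°): beam 1 = 1.9319 ≠ 2.8868 ✗
  (1.5, 3.5, 210°): beam 1 = 0.5176 ≠ 2.8868 ✗
  (1.5, 1.5, 150°): beam 1 = 1.9319 ≠ 2.8868 ✗
  …
  (3.5, 2.5, 195°): r_1=2.8868, r_2=2.5882, r_3=1.7321 — all match ✓
Unique over the lattice → pose = (3.5, 2.5, 195°).

(x, y, θ) = (3.5, 2.5, 195°)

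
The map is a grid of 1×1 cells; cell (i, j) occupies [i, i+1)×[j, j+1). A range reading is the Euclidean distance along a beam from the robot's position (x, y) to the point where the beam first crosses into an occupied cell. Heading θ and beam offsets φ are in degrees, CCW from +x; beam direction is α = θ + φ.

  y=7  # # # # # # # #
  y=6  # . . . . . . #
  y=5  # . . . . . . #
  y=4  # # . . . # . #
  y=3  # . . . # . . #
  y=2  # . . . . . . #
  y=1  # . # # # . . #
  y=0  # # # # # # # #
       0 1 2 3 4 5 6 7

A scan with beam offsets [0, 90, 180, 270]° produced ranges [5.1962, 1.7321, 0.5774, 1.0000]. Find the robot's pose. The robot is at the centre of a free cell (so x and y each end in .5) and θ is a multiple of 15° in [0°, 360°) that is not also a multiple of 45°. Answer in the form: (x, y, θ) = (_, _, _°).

Candidates: 30 free-cell centres × 16 headings = 480 poses. Raycast each; keep the one whose scan matches to 4 dp.
  (5.5, 5.5, 15°): beam 1 = 1.5529 ≠ 5.1962 ✗
  (1.5, 1.5, 300°): beam 1 = 0.5774 ≠ 5.1962 ✗
  (5.5, 1.5, 60°): beam 1 = 3.0000 ≠ 5.1962 ✗
  (4.5, 4.5, 60°): beam 1 = 2.8868 ≠ 5.1962 ✗
  …
  (2.5, 2.5, 60°): r_1=5.1962, r_2=1.7321, r_3=0.5774, r_4=1.0000 — all match ✓
Unique over the lattice → pose = (2.5, 2.5, 60°).

(x, y, θ) = (2.5, 2.5, 60°)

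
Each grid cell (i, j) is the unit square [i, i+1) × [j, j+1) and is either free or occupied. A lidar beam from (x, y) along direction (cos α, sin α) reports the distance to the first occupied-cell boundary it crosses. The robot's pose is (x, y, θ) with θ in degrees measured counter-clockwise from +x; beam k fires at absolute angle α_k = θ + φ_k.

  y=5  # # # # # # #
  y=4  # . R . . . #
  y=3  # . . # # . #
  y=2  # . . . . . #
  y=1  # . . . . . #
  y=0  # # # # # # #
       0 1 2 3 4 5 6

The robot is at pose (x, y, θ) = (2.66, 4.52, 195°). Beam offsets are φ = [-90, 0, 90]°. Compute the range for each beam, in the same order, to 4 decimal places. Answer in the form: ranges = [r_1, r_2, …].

beam 1: φ=-90°, α=105°
  cosα=-0.2588 sinα=0.9659 | (2,4) | tMaxX 2.5500 tMaxY 0.4969 | tΔX 3.8637 tΔY 1.0353
    t=0.4969 [y] (2,5) — stop
  → r_1 = 0.4969
beam 2: φ=0°, α=195°
  cosα=-0.9659 sinα=-0.2588 | (2,4) | tMaxX 0.6833 tMaxY 2.0091 | tΔX 1.0353 tΔY 3.8637
    t=0.6833 [x] (1,4)
    t=1.7186 [x] (0,4) — stop
  → r_2 = 1.7186
beam 3: φ=90°, α=285°
  cosα=0.2588 sinα=-0.9659 | (2,4) | tMaxX 1.3137 tMaxY 0.5383 | tΔX 3.8637 tΔY 1.0353
    t=0.5383 [y] (2,3)
    t=1.3137 [x] (3,3) — stop
  → r_3 = 1.3137

ranges = [0.4969, 1.7186, 1.3137]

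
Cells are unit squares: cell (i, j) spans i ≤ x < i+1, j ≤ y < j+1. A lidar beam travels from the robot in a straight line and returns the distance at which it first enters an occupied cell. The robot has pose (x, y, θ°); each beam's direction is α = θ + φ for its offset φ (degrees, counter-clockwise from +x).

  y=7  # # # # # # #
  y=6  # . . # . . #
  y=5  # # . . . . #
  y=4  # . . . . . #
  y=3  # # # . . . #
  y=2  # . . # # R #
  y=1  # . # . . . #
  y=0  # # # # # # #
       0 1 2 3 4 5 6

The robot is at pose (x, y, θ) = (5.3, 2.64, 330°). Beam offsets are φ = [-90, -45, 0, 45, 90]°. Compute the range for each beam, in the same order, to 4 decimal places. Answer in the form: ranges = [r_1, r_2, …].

ranges = [0.6000, 1.6979, 0.8083, 0.7247, 1.4000]

beam 1: φ=-90°, α=240°
  dir = (cos 240°, sin 240°) = (-0.5000, -0.8660); from cell (5,2)
  next x-line at t=0.6000, next y-line at t=0.7390; Δt_x=2.0000, Δt_y=1.1547
    x: enter (4,2) at t=0.6000 ← occupied
  → r_1 = 0.6000
beam 2: φ=-45°, α=285°
  dir = (cos 285°, sin 285°) = (0.2588, -0.9659); from cell (5,2)
  next x-line at t=2.7046, next y-line at t=0.6626; Δt_x=3.8637, Δt_y=1.0353
    y: enter (5,1) at t=0.6626
    y: enter (5,0) at t=1.6979 ← occupied
  → r_2 = 1.6979
beam 3: φ=0°, α=330°
  dir = (cos 330°, sin 330°) = (0.8660, -0.5000); from cell (5,2)
  next x-line at t=0.8083, next y-line at t=1.2800; Δt_x=1.1547, Δt_y=2.0000
    x: enter (6,2) at t=0.8083 ← occupied
  → r_3 = 0.8083
beam 4: φ=45°, α=15°
  dir = (cos 15°, sin 15°) = (0.9659, 0.2588); from cell (5,2)
  next x-line at t=0.7247, next y-line at t=1.3909; Δt_x=1.0353, Δt_y=3.8637
    x: enter (6,2) at t=0.7247 ← occupied
  → r_4 = 0.7247
beam 5: φ=90°, α=60°
  dir = (cos 60°, sin 60°) = (0.5000, 0.8660); from cell (5,2)
  next x-line at t=1.4000, next y-line at t=0.4157; Δt_x=2.0000, Δt_y=1.1547
    y: enter (5,3) at t=0.4157
    x: enter (6,3) at t=1.4000 ← occupied
  → r_5 = 1.4000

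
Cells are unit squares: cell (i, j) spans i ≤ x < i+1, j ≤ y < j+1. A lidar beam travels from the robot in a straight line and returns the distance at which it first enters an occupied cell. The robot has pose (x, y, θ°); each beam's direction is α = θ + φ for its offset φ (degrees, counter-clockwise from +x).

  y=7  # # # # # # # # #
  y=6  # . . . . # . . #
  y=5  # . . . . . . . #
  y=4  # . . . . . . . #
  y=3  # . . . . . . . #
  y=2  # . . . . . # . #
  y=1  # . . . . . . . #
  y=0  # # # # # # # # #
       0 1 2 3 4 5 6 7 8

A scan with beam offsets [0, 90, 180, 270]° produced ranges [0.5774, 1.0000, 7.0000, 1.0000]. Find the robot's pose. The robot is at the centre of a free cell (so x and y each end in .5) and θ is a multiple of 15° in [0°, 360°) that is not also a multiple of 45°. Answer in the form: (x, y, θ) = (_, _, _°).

(x, y, θ) = (7.5, 3.5, 330°)

Enumerate (i+0.5, j+0.5, θ) over the 40 free cells and 16 admissible headings. For each, cast all 4 beams and compare to the given ranges.
  (4.5, 4.5, 195°): beam 1 = 3.6235 ≠ 0.5774 ✗
  (3.5, 6.5, 195°): beam 1 = 2.5882 ≠ 0.5774 ✗
  (1.5, 2.5, 15°): beam 1 = 6.7293 ≠ 0.5774 ✗
  (5.5, 1.5, 150°): beam 1 = 5.1962 ≠ 0.5774 ✗
  …
  (7.5, 3.5, 330°): r_1=0.5774, r_2=1.0000, r_3=7.0000, r_4=1.0000 — all match ✓
Only this pose fits every beam.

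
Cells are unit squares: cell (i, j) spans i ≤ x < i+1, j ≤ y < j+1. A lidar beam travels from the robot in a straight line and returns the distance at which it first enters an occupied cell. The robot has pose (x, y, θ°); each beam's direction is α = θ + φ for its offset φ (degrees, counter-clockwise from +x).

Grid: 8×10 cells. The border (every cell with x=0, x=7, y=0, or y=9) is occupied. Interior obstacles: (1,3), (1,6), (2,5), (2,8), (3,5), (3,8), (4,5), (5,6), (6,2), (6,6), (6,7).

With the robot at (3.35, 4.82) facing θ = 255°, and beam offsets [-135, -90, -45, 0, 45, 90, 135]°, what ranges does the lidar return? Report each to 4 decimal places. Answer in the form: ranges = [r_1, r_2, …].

ranges = [0.2078, 0.6955, 1.6400, 3.9548, 4.4110, 3.7788, 0.3600]

beam 1: φ=-135°, α=120°
  direction (-0.5000, 0.8660); cell (3,4); t to first gridline: x 0.7000, y 0.2078 (then +2.0000 / +1.1547)
    (3,5) via y @ 0.2078  # hit
  → r_1 = 0.2078
beam 2: φ=-90°, α=165°
  direction (-0.9659, 0.2588); cell (3,4); t to first gridline: x 0.3623, y 0.6955 (then +1.0353 / +3.8637)
    (2,4) via x @ 0.3623
    (2,5) via y @ 0.6955  # hit
  → r_2 = 0.6955
beam 3: φ=-45°, α=210°
  direction (-0.8660, -0.5000); cell (3,4); t to first gridline: x 0.4041, y 1.6400 (then +1.1547 / +2.0000)
    (2,4) via x @ 0.4041
    (1,4) via x @ 1.5588
    (1,3) via y @ 1.6400  # hit
  → r_3 = 1.6400
beam 4: φ=0°, α=255°
  direction (-0.2588, -0.9659); cell (3,4); t to first gridline: x 1.3523, y 0.8489 (then +3.8637 / +1.0353)
    (3,3) via y @ 0.8489
    (2,3) via x @ 1.3523
    (2,2) via y @ 1.8842
    (2,1) via y @ 2.9195
    (2,0) via y @ 3.9548  # hit
  → r_4 = 3.9548
beam 5: φ=45°, α=300°
  direction (0.5000, -0.8660); cell (3,4); t to first gridline: x 1.3000, y 0.9469 (then +2.0000 / +1.1547)
    (3,3) via y @ 0.9469
    (4,3) via x @ 1.3000
    (4,2) via y @ 2.1016
    (4,1) via y @ 3.2563
    (5,1) via x @ 3.3000
    (5,0) via y @ 4.4110  # hit
  → r_5 = 4.4110
beam 6: φ=90°, α=345°
  direction (0.9659, -0.2588); cell (3,4); t to first gridline: x 0.6729, y 3.1682 (then +1.0353 / +3.8637)
    (4,4) via x @ 0.6729
    (5,4) via x @ 1.7082
    (6,4) via x @ 2.7435
    (6,3) via y @ 3.1682
    (7,3) via x @ 3.7788  # hit
  → r_6 = 3.7788
beam 7: φ=135°, α=30°
  direction (0.8660, 0.5000); cell (3,4); t to first gridline: x 0.7506, y 0.3600 (then +1.1547 / +2.0000)
    (3,5) via y @ 0.3600  # hit
  → r_7 = 0.3600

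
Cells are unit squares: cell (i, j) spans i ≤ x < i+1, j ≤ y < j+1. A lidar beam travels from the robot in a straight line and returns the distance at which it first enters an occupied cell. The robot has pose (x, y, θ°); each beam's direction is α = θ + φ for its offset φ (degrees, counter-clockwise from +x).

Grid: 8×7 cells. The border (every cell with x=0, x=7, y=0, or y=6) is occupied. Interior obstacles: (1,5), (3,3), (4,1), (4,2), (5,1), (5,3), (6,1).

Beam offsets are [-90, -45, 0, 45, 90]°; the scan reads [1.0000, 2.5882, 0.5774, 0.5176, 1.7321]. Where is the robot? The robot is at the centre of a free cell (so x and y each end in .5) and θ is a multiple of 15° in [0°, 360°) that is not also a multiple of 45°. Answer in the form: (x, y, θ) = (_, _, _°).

The pose lattice has 23·16 = 368 candidates. Test each by forward raycasting.
  (6.5, 3.5, 195°): beam 1 = 2.5882 ≠ 1.0000 ✗
  (2.5, 1.5, 120°): beam 1 = 1.7321 ≠ 1.0000 ✗
  (6.5, 4.5, 30°): beam 2 = 0.5176 ≠ 2.5882 ✗
  (5.5, 5.5, 240°): beam 2 = 4.6587 ≠ 2.5882 ✗
  …
  (6.5, 3.5, 150°): r_1=1.0000, r_2=2.5882, r_3=0.5774, r_4=0.5176, r_5=1.7321 — all match ✓
No second candidate reproduces the full scan.

(x, y, θ) = (6.5, 3.5, 150°)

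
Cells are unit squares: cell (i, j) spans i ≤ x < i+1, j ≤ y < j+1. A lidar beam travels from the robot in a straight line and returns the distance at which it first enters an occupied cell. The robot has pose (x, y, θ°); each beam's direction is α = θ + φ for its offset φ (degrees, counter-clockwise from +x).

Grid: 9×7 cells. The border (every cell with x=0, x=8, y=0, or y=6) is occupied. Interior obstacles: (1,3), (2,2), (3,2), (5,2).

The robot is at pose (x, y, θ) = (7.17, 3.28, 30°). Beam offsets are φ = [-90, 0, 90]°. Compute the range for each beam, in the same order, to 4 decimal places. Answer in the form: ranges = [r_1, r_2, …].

beam 1: φ=-90°, α=300°
  direction (0.5000, -0.8660); cell (7,3); t to first gridline: x 1.6600, y 0.3233 (then +2.0000 / +1.1547)
    (7,2) via y @ 0.3233
    (7,1) via y @ 1.4780
    (8,1) via x @ 1.6600  # hit
  → r_1 = 1.6600
beam 2: φ=0°, α=30°
  direction (0.8660, 0.5000); cell (7,3); t to first gridline: x 0.9584, y 1.4400 (then +1.1547 / +2.0000)
    (8,3) via x @ 0.9584  # hit
  → r_2 = 0.9584
beam 3: φ=90°, α=120°
  direction (-0.5000, 0.8660); cell (7,3); t to first gridline: x 0.3400, y 0.8314 (then +2.0000 / +1.1547)
    (6,3) via x @ 0.3400
    (6,4) via y @ 0.8314
    (6,5) via y @ 1.9861
    (5,5) via x @ 2.3400
    (5,6) via y @ 3.1408  # hit
  → r_3 = 3.1408

ranges = [1.6600, 0.9584, 3.1408]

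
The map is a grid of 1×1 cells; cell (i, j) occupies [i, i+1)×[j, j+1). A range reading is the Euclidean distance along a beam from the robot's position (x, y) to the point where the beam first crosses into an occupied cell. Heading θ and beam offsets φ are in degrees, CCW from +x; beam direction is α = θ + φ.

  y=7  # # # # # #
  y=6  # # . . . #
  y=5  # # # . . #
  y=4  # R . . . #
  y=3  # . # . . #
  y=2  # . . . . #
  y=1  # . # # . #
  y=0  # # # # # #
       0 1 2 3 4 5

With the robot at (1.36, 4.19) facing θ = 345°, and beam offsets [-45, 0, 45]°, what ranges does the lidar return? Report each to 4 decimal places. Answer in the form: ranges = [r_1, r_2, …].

ranges = [1.2800, 0.7341, 1.6200]

beam 1: φ=-45°, α=300°
  dir = (cos 300°, sin 300°) = (0.5000, -0.8660); from cell (1,4)
  next x-line at t=1.2800, next y-line at t=0.2194; Δt_x=2.0000, Δt_y=1.1547
    y: enter (1,3) at t=0.2194
    x: enter (2,3) at t=1.2800 ← occupied
  → r_1 = 1.2800
beam 2: φ=0°, α=345°
  dir = (cos 345°, sin 345°) = (0.9659, -0.2588); from cell (1,4)
  next x-line at t=0.6626, next y-line at t=0.7341; Δt_x=1.0353, Δt_y=3.8637
    x: enter (2,4) at t=0.6626
    y: enter (2,3) at t=0.7341 ← occupied
  → r_2 = 0.7341
beam 3: φ=45°, α=30°
  dir = (cos 30°, sin 30°) = (0.8660, 0.5000); from cell (1,4)
  next x-line at t=0.7390, next y-line at t=1.6200; Δt_x=1.1547, Δt_y=2.0000
    x: enter (2,4) at t=0.7390
    y: enter (2,5) at t=1.6200 ← occupied
  → r_3 = 1.6200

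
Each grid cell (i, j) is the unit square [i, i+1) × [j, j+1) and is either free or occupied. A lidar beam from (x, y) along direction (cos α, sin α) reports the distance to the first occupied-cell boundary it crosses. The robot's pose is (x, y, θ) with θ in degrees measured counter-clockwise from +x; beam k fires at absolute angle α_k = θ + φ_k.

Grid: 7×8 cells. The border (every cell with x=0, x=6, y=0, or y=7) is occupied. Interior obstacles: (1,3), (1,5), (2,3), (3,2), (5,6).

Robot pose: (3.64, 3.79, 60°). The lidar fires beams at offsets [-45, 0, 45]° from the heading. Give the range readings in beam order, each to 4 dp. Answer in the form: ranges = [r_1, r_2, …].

beam 1: φ=-45°, α=15°
  cosα=0.9659 sinα=0.2588 | (3,3) | tMaxX 0.3727 tMaxY 0.8114 | tΔX 1.0353 tΔY 3.8637
    t=0.3727 [x] (4,3)
    t=0.8114 [y] (4,4)
    t=1.4080 [x] (5,4)
    t=2.4433 [x] (6,4) — stop
  → r_1 = 2.4433
beam 2: φ=0°, α=60°
  cosα=0.5000 sinα=0.8660 | (3,3) | tMaxX 0.7200 tMaxY 0.2425 | tΔX 2.0000 tΔY 1.1547
    t=0.2425 [y] (3,4)
    t=0.7200 [x] (4,4)
    t=1.3972 [y] (4,5)
    t=2.5519 [y] (4,6)
    t=2.7200 [x] (5,6) — stop
  → r_2 = 2.7200
beam 3: φ=45°, α=105°
  cosα=-0.2588 sinα=0.9659 | (3,3) | tMaxX 2.4728 tMaxY 0.2174 | tΔX 3.8637 tΔY 1.0353
    t=0.2174 [y] (3,4)
    t=1.2527 [y] (3,5)
    t=2.2880 [y] (3,6)
    t=2.4728 [x] (2,6)
    t=3.3232 [y] (2,7) — stop
  → r_3 = 3.3232

ranges = [2.4433, 2.7200, 3.3232]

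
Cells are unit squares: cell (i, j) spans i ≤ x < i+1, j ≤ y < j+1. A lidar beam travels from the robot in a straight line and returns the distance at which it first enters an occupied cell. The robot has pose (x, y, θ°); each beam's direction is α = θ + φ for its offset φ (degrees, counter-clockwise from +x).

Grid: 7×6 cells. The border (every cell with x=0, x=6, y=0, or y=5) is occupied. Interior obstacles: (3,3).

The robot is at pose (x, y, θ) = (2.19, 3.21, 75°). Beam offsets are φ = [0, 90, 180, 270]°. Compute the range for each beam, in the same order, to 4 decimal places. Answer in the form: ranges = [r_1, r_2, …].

ranges = [1.8531, 1.2320, 2.2880, 3.9444]

beam 1: φ=0°, α=75°
  cosα=0.2588 sinα=0.9659 | (2,3) | tMaxX 3.1296 tMaxY 0.8179 | tΔX 3.8637 tΔY 1.0353
    t=0.8179 [y] (2,4)
    t=1.8531 [y] (2,5) — stop
  → r_1 = 1.8531
beam 2: φ=90°, α=165°
  cosα=-0.9659 sinα=0.2588 | (2,3) | tMaxX 0.1967 tMaxY 3.0523 | tΔX 1.0353 tΔY 3.8637
    t=0.1967 [x] (1,3)
    t=1.2320 [x] (0,3) — stop
  → r_2 = 1.2320
beam 3: φ=180°, α=255°
  cosα=-0.2588 sinα=-0.9659 | (2,3) | tMaxX 0.7341 tMaxY 0.2174 | tΔX 3.8637 tΔY 1.0353
    t=0.2174 [y] (2,2)
    t=0.7341 [x] (1,2)
    t=1.2527 [y] (1,1)
    t=2.2880 [y] (1,0) — stop
  → r_3 = 2.2880
beam 4: φ=270°, α=345°
  cosα=0.9659 sinα=-0.2588 | (2,3) | tMaxX 0.8386 tMaxY 0.8114 | tΔX 1.0353 tΔY 3.8637
    t=0.8114 [y] (2,2)
    t=0.8386 [x] (3,2)
    t=1.8738 [x] (4,2)
    t=2.9091 [x] (5,2)
    t=3.9444 [x] (6,2) — stop
  → r_4 = 3.9444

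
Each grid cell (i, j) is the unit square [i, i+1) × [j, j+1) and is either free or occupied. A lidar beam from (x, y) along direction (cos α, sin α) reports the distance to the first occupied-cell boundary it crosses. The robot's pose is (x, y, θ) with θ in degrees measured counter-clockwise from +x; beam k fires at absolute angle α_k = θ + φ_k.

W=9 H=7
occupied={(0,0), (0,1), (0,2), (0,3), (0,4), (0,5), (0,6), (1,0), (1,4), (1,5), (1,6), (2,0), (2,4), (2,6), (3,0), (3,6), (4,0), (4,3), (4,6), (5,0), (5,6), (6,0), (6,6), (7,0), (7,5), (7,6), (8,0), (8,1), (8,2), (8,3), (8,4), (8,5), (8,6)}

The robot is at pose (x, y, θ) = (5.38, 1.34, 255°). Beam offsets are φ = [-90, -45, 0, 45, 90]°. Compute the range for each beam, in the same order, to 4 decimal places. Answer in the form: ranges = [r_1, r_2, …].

ranges = [4.5345, 0.6800, 0.3520, 0.3926, 1.3137]

beam 1: φ=-90°, α=165°
  direction (-0.9659, 0.2588); cell (5,1); t to first gridline: x 0.3934, y 2.5500 (then +1.0353 / +3.8637)
    (4,1) via x @ 0.3934
    (3,1) via x @ 1.4287
    (2,1) via x @ 2.4640
    (2,2) via y @ 2.5500
    (1,2) via x @ 3.4992
    (0,2) via x @ 4.5345  # hit
  → r_1 = 4.5345
beam 2: φ=-45°, α=210°
  direction (-0.8660, -0.5000); cell (5,1); t to first gridline: x 0.4388, y 0.6800 (then +1.1547 / +2.0000)
    (4,1) via x @ 0.4388
    (4,0) via y @ 0.6800  # hit
  → r_2 = 0.6800
beam 3: φ=0°, α=255°
  direction (-0.2588, -0.9659); cell (5,1); t to first gridline: x 1.4682, y 0.3520 (then +3.8637 / +1.0353)
    (5,0) via y @ 0.3520  # hit
  → r_3 = 0.3520
beam 4: φ=45°, α=300°
  direction (0.5000, -0.8660); cell (5,1); t to first gridline: x 1.2400, y 0.3926 (then +2.0000 / +1.1547)
    (5,0) via y @ 0.3926  # hit
  → r_4 = 0.3926
beam 5: φ=90°, α=345°
  direction (0.9659, -0.2588); cell (5,1); t to first gridline: x 0.6419, y 1.3137 (then +1.0353 / +3.8637)
    (6,1) via x @ 0.6419
    (6,0) via y @ 1.3137  # hit
  → r_5 = 1.3137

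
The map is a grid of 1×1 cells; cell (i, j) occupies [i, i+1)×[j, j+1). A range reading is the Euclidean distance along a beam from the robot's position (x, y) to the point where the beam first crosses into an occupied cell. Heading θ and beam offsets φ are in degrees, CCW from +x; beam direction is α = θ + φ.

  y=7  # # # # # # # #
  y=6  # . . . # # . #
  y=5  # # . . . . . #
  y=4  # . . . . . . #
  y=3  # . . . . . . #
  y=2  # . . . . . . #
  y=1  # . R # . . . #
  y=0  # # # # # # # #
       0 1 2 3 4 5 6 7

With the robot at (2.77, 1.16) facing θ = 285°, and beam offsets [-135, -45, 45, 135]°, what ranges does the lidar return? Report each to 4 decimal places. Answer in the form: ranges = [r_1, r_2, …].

beam 1: φ=-135°, α=150°
  direction (-0.8660, 0.5000); cell (2,1); t to first gridline: x 0.8891, y 1.6800 (then +1.1547 / +2.0000)
    (1,1) via x @ 0.8891
    (1,2) via y @ 1.6800
    (0,2) via x @ 2.0438  # hit
  → r_1 = 2.0438
beam 2: φ=-45°, α=240°
  direction (-0.5000, -0.8660); cell (2,1); t to first gridline: x 1.5400, y 0.1848 (then +2.0000 / +1.1547)
    (2,0) via y @ 0.1848  # hit
  → r_2 = 0.1848
beam 3: φ=45°, α=330°
  direction (0.8660, -0.5000); cell (2,1); t to first gridline: x 0.2656, y 0.3200 (then +1.1547 / +2.0000)
    (3,1) via x @ 0.2656  # hit
  → r_3 = 0.2656
beam 4: φ=135°, α=60°
  direction (0.5000, 0.8660); cell (2,1); t to first gridline: x 0.4600, y 0.9699 (then +2.0000 / +1.1547)
    (3,1) via x @ 0.4600  # hit
  → r_4 = 0.4600

ranges = [2.0438, 0.1848, 0.2656, 0.4600]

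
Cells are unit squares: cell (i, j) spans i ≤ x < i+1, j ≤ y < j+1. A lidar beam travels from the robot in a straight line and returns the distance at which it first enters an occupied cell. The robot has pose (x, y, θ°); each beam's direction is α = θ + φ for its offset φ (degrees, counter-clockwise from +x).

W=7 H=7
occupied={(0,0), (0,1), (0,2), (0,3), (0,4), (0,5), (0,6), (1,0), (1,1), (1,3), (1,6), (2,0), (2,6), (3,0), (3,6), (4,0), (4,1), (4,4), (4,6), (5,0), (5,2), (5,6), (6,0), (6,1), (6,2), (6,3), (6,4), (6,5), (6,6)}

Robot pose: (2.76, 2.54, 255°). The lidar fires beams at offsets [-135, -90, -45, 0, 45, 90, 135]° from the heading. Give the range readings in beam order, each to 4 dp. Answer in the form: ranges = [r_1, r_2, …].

beam 1: φ=-135°, α=120°
  direction (-0.5000, 0.8660); cell (2,2); t to first gridline: x 1.5200, y 0.5312 (then +2.0000 / +1.1547)
    (2,3) via y @ 0.5312
    (1,3) via x @ 1.5200  # hit
  → r_1 = 1.5200
beam 2: φ=-90°, α=165°
  direction (-0.9659, 0.2588); cell (2,2); t to first gridline: x 0.7868, y 1.7773 (then +1.0353 / +3.8637)
    (1,2) via x @ 0.7868
    (1,3) via y @ 1.7773  # hit
  → r_2 = 1.7773
beam 3: φ=-45°, α=210°
  direction (-0.8660, -0.5000); cell (2,2); t to first gridline: x 0.8776, y 1.0800 (then +1.1547 / +2.0000)
    (1,2) via x @ 0.8776
    (1,1) via y @ 1.0800  # hit
  → r_3 = 1.0800
beam 4: φ=0°, α=255°
  direction (-0.2588, -0.9659); cell (2,2); t to first gridline: x 2.9364, y 0.5590 (then +3.8637 / +1.0353)
    (2,1) via y @ 0.5590
    (2,0) via y @ 1.5943  # hit
  → r_4 = 1.5943
beam 5: φ=45°, α=300°
  direction (0.5000, -0.8660); cell (2,2); t to first gridline: x 0.4800, y 0.6235 (then +2.0000 / +1.1547)
    (3,2) via x @ 0.4800
    (3,1) via y @ 0.6235
    (3,0) via y @ 1.7782  # hit
  → r_5 = 1.7782
beam 6: φ=90°, α=345°
  direction (0.9659, -0.2588); cell (2,2); t to first gridline: x 0.2485, y 2.0864 (then +1.0353 / +3.8637)
    (3,2) via x @ 0.2485
    (4,2) via x @ 1.2837
    (4,1) via y @ 2.0864  # hit
  → r_6 = 2.0864
beam 7: φ=135°, α=30°
  direction (0.8660, 0.5000); cell (2,2); t to first gridline: x 0.2771, y 0.9200 (then +1.1547 / +2.0000)
    (3,2) via x @ 0.2771
    (3,3) via y @ 0.9200
    (4,3) via x @ 1.4318
    (5,3) via x @ 2.5865
    (5,4) via y @ 2.9200
    (6,4) via x @ 3.7412  # hit
  → r_7 = 3.7412

ranges = [1.5200, 1.7773, 1.0800, 1.5943, 1.7782, 2.0864, 3.7412]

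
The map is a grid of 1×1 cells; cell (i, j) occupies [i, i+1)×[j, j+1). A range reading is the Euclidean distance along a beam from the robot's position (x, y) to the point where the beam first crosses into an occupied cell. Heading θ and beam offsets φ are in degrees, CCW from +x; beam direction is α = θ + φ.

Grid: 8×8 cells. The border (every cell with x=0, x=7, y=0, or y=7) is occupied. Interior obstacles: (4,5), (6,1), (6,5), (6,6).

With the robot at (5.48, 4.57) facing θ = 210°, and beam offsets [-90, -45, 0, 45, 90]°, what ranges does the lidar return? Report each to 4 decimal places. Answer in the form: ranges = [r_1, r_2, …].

beam 1: φ=-90°, α=120°
  cosα=-0.5000 sinα=0.8660 | (5,4) | tMaxX 0.9600 tMaxY 0.4965 | tΔX 2.0000 tΔY 1.1547
    t=0.4965 [y] (5,5)
    t=0.9600 [x] (4,5) — stop
  → r_1 = 0.9600
beam 2: φ=-45°, α=165°
  cosα=-0.9659 sinα=0.2588 | (5,4) | tMaxX 0.4969 tMaxY 1.6614 | tΔX 1.0353 tΔY 3.8637
    t=0.4969 [x] (4,4)
    t=1.5322 [x] (3,4)
    t=1.6614 [y] (3,5)
    t=2.5675 [x] (2,5)
    t=3.6028 [x] (1,5)
    t=4.6380 [x] (0,5) — stop
  → r_2 = 4.6380
beam 3: φ=0°, α=210°
  cosα=-0.8660 sinα=-0.5000 | (5,4) | tMaxX 0.5543 tMaxY 1.1400 | tΔX 1.1547 tΔY 2.0000
    t=0.5543 [x] (4,4)
    t=1.1400 [y] (4,3)
    t=1.7090 [x] (3,3)
    t=2.8637 [x] (2,3)
    t=3.1400 [y] (2,2)
    t=4.0184 [x] (1,2)
    t=5.1400 [y] (1,1)
    t=5.1731 [x] (0,1) — stop
  → r_3 = 5.1731
beam 4: φ=45°, α=255°
  cosα=-0.2588 sinα=-0.9659 | (5,4) | tMaxX 1.8546 tMaxY 0.5901 | tΔX 3.8637 tΔY 1.0353
    t=0.5901 [y] (5,3)
    t=1.6254 [y] (5,2)
    t=1.8546 [x] (4,2)
    t=2.6607 [y] (4,1)
    t=3.6959 [y] (4,0) — stop
  → r_4 = 3.6959
beam 5: φ=90°, α=300°
  cosα=0.5000 sinα=-0.8660 | (5,4) | tMaxX 1.0400 tMaxY 0.6582 | tΔX 2.0000 tΔY 1.1547
    t=0.6582 [y] (5,3)
    t=1.0400 [x] (6,3)
    t=1.8129 [y] (6,2)
    t=2.9676 [y] (6,1) — stop
  → r_5 = 2.9676

ranges = [0.9600, 4.6380, 5.1731, 3.6959, 2.9676]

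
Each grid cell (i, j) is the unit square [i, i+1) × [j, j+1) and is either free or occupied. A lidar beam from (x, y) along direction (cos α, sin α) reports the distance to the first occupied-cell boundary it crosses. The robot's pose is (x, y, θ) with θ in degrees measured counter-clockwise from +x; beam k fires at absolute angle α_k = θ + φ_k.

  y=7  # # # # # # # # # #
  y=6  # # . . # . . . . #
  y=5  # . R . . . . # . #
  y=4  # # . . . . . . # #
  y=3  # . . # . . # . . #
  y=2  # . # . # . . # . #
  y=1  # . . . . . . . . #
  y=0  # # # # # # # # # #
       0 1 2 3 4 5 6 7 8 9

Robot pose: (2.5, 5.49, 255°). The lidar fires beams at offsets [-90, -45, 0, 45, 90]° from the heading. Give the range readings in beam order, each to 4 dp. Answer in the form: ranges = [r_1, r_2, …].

ranges = [1.5529, 0.9800, 4.6484, 1.7205, 5.6940]

beam 1: φ=-90°, α=165°
  d=(-0.9659,0.2588)  start (2,5)  tX=0.5176 tY=1.9705  stride 1/|dx|=1.0353 1/|dy|=3.8637
    cross x-line → (1,5), t=0.5176
    cross x-line → (0,5), t=1.5529 (wall)
  → r_1 = 1.5529
beam 2: φ=-45°, α=210°
  d=(-0.8660,-0.5000)  start (2,5)  tX=0.5774 tY=0.9800  stride 1/|dx|=1.1547 1/|dy|=2.0000
    cross x-line → (1,5), t=0.5774
    cross y-line → (1,4), t=0.9800 (wall)
  → r_2 = 0.9800
beam 3: φ=0°, α=255°
  d=(-0.2588,-0.9659)  start (2,5)  tX=1.9319 tY=0.5073  stride 1/|dx|=3.8637 1/|dy|=1.0353
    cross y-line → (2,4), t=0.5073
    cross y-line → (2,3), t=1.5426
    cross x-line → (1,3), t=1.9319
    cross y-line → (1,2), t=2.5778
    cross y-line → (1,1), t=3.6131
    cross y-line → (1,0), t=4.6484 (wall)
  → r_3 = 4.6484
beam 4: φ=45°, α=300°
  d=(0.5000,-0.8660)  start (2,5)  tX=1.0000 tY=0.5658  stride 1/|dx|=2.0000 1/|dy|=1.1547
    cross y-line → (2,4), t=0.5658
    cross x-line → (3,4), t=1.0000
    cross y-line → (3,3), t=1.7205 (wall)
  → r_4 = 1.7205
beam 5: φ=90°, α=345°
  d=(0.9659,-0.2588)  start (2,5)  tX=0.5176 tY=1.8932  stride 1/|dx|=1.0353 1/|dy|=3.8637
    cross x-line → (3,5), t=0.5176
    cross x-line → (4,5), t=1.5529
    cross y-line → (4,4), t=1.8932
    cross x-line → (5,4), t=2.5882
    cross x-line → (6,4), t=3.6235
    cross x-line → (7,4), t=4.6587
    cross x-line → (8,4), t=5.6940 (wall)
  → r_5 = 5.6940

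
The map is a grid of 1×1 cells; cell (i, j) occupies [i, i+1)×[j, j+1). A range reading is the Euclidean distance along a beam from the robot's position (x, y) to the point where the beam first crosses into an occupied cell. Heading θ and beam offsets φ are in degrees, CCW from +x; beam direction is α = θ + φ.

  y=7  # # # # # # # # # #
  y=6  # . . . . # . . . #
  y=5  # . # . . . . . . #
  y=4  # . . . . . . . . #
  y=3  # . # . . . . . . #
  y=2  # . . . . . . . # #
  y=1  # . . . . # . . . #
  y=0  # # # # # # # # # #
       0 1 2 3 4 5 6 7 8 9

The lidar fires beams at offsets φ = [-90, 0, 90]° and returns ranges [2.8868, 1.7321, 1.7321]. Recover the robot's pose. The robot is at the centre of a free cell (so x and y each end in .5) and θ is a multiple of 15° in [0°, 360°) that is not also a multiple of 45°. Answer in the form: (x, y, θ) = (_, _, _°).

(x, y, θ) = (7.5, 5.5, 30°)

The pose lattice has 43·16 = 688 candidates. Test each by forward raycasting.
  (5.5, 2.5, 150°): beam 1 = 5.1962 ≠ 2.8868 ✗
  (6.5, 4.5, 75°): beam 1 = 2.5882 ≠ 2.8868 ✗
  (6.5, 2.5, 75°): beam 1 = 1.5529 ≠ 2.8868 ✗
  (3.5, 4.5, 30°): beam 1 = 3.0000 ≠ 2.8868 ✗
  …
  (7.5, 5.5, 30°): r_1=2.8868, r_2=1.7321, r_3=1.7321 — all match ✓
Only this pose fits every beam.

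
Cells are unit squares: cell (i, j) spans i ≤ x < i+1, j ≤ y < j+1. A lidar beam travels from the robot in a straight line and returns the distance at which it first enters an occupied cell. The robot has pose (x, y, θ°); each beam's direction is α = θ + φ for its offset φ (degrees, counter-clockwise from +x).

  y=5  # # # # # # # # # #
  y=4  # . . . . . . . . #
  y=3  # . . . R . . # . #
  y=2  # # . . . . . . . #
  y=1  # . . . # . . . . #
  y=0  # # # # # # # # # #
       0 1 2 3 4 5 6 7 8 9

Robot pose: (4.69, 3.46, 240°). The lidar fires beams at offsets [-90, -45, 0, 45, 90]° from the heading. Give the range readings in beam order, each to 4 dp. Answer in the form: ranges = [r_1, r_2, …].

ranges = [3.0800, 2.7849, 2.8406, 2.5468, 4.9200]

beam 1: φ=-90°, α=150°
  dir = (cos 150°, sin 150°) = (-0.8660, 0.5000); from cell (4,3)
  next x-line at t=0.7967, next y-line at t=1.0800; Δt_x=1.1547, Δt_y=2.0000
    x: enter (3,3) at t=0.7967
    y: enter (3,4) at t=1.0800
    x: enter (2,4) at t=1.9514
    y: enter (2,5) at t=3.0800 ← occupied
  → r_1 = 3.0800
beam 2: φ=-45°, α=195°
  dir = (cos 195°, sin 195°) = (-0.9659, -0.2588); from cell (4,3)
  next x-line at t=0.7143, next y-line at t=1.7773; Δt_x=1.0353, Δt_y=3.8637
    x: enter (3,3) at t=0.7143
    x: enter (2,3) at t=1.7496
    y: enter (2,2) at t=1.7773
    x: enter (1,2) at t=2.7849 ← occupied
  → r_2 = 2.7849
beam 3: φ=0°, α=240°
  dir = (cos 240°, sin 240°) = (-0.5000, -0.8660); from cell (4,3)
  next x-line at t=1.3800, next y-line at t=0.5312; Δt_x=2.0000, Δt_y=1.1547
    y: enter (4,2) at t=0.5312
    x: enter (3,2) at t=1.3800
    y: enter (3,1) at t=1.6859
    y: enter (3,0) at t=2.8406 ← occupied
  → r_3 = 2.8406
beam 4: φ=45°, α=285°
  dir = (cos 285°, sin 285°) = (0.2588, -0.9659); from cell (4,3)
  next x-line at t=1.1977, next y-line at t=0.4762; Δt_x=3.8637, Δt_y=1.0353
    y: enter (4,2) at t=0.4762
    x: enter (5,2) at t=1.1977
    y: enter (5,1) at t=1.5115
    y: enter (5,0) at t=2.5468 ← occupied
  → r_4 = 2.5468
beam 5: φ=90°, α=330°
  dir = (cos 330°, sin 330°) = (0.8660, -0.5000); from cell (4,3)
  next x-line at t=0.3580, next y-line at t=0.9200; Δt_x=1.1547, Δt_y=2.0000
    x: enter (5,3) at t=0.3580
    y: enter (5,2) at t=0.9200
    x: enter (6,2) at t=1.5127
    x: enter (7,2) at t=2.6674
    y: enter (7,1) at t=2.9200
    x: enter (8,1) at t=3.8221
    y: enter (8,0) at t=4.9200 ← occupied
  → r_5 = 4.9200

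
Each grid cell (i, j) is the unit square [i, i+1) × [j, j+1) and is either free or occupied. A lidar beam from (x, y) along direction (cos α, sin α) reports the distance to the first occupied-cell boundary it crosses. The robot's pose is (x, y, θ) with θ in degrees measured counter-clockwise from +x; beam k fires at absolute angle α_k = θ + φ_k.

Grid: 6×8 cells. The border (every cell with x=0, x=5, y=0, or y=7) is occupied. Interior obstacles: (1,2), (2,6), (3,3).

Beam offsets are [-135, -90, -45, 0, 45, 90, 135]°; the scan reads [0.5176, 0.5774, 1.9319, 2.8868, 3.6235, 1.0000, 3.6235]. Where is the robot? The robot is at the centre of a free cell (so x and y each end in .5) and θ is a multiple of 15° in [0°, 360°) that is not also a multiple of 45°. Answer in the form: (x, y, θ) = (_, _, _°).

(x, y, θ) = (4.5, 4.5, 120°)

Enumerate (i+0.5, j+0.5, θ) over the 21 free cells and 16 admissible headings. For each, cast all 7 beams and compare to the given ranges.
  (3.5, 4.5, 165°): beam 1 = 1.7321 ≠ 0.5176 ✗
  (2.5, 2.5, 30°): beam 1 = 1.5529 ≠ 0.5176 ✗
  (3.5, 1.5, 105°): beam 1 = 1.0000 ≠ 0.5176 ✗
  (1.5, 4.5, 30°): beam 1 = 1.5529 ≠ 0.5176 ✗
  …
  (4.5, 4.5, 120°): r_1=0.5176, r_2=0.5774, r_3=1.9319, r_4=2.8868, r_5=3.6235, r_6=1.0000, r_7=3.6235 — all match ✓
Unique over the lattice → pose = (4.5, 4.5, 120°).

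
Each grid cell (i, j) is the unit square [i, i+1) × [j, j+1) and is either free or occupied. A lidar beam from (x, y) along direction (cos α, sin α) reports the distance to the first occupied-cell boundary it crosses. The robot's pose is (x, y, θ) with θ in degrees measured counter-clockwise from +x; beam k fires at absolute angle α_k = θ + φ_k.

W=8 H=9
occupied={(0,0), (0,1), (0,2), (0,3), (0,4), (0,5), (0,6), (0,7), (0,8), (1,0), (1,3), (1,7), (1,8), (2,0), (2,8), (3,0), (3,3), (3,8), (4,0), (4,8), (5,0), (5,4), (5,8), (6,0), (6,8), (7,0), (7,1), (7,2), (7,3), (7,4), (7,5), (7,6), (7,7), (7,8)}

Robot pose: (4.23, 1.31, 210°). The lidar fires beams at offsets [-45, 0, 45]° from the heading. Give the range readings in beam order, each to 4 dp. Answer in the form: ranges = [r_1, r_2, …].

beam 1: φ=-45°, α=165°
  cosα=-0.9659 sinα=0.2588 | (4,1) | tMaxX 0.2381 tMaxY 2.6660 | tΔX 1.0353 tΔY 3.8637
    t=0.2381 [x] (3,1)
    t=1.2734 [x] (2,1)
    t=2.3087 [x] (1,1)
    t=2.6660 [y] (1,2)
    t=3.3439 [x] (0,2) — stop
  → r_1 = 3.3439
beam 2: φ=0°, α=210°
  cosα=-0.8660 sinα=-0.5000 | (4,1) | tMaxX 0.2656 tMaxY 0.6200 | tΔX 1.1547 tΔY 2.0000
    t=0.2656 [x] (3,1)
    t=0.6200 [y] (3,0) — stop
  → r_2 = 0.6200
beam 3: φ=45°, α=255°
  cosα=-0.2588 sinα=-0.9659 | (4,1) | tMaxX 0.8887 tMaxY 0.3209 | tΔX 3.8637 tΔY 1.0353
    t=0.3209 [y] (4,0) — stop
  → r_3 = 0.3209

ranges = [3.3439, 0.6200, 0.3209]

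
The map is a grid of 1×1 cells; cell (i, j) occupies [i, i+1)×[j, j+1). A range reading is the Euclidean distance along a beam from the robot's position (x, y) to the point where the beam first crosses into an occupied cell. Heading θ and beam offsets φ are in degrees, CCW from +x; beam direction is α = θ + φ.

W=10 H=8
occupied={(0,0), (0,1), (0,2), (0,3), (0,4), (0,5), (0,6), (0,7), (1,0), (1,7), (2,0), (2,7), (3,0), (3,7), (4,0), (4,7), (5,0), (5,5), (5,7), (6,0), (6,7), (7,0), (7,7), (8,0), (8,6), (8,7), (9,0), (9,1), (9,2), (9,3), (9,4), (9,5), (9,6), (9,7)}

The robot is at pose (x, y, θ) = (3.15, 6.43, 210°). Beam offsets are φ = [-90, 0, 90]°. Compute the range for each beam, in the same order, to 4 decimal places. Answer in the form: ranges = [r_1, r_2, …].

beam 1: φ=-90°, α=120°
  direction (-0.5000, 0.8660); cell (3,6); t to first gridline: x 0.3000, y 0.6582 (then +2.0000 / +1.1547)
    (2,6) via x @ 0.3000
    (2,7) via y @ 0.6582  # hit
  → r_1 = 0.6582
beam 2: φ=0°, α=210°
  direction (-0.8660, -0.5000); cell (3,6); t to first gridline: x 0.1732, y 0.8600 (then +1.1547 / +2.0000)
    (2,6) via x @ 0.1732
    (2,5) via y @ 0.8600
    (1,5) via x @ 1.3279
    (0,5) via x @ 2.4826  # hit
  → r_2 = 2.4826
beam 3: φ=90°, α=300°
  direction (0.5000, -0.8660); cell (3,6); t to first gridline: x 1.7000, y 0.4965 (then +2.0000 / +1.1547)
    (3,5) via y @ 0.4965
    (3,4) via y @ 1.6512
    (4,4) via x @ 1.7000
    (4,3) via y @ 2.8059
    (5,3) via x @ 3.7000
    (5,2) via y @ 3.9606
    (5,1) via y @ 5.1153
    (6,1) via x @ 5.7000
    (6,0) via y @ 6.2700  # hit
  → r_3 = 6.2700

ranges = [0.6582, 2.4826, 6.2700]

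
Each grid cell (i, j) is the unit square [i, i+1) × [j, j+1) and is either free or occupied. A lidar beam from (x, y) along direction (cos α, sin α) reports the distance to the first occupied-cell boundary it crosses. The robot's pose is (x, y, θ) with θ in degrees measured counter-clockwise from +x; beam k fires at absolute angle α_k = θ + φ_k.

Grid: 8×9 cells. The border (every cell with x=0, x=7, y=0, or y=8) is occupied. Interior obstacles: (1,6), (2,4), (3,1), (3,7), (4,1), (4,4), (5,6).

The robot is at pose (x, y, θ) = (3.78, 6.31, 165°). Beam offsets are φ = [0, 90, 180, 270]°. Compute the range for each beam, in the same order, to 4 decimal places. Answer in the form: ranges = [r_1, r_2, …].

ranges = [1.8428, 5.4973, 3.3336, 0.7143]

beam 1: φ=0°, α=165°
  cosα=-0.9659 sinα=0.2588 | (3,6) | tMaxX 0.8075 tMaxY 2.6660 | tΔX 1.0353 tΔY 3.8637
    t=0.8075 [x] (2,6)
    t=1.8428 [x] (1,6) — stop
  → r_1 = 1.8428
beam 2: φ=90°, α=255°
  cosα=-0.2588 sinα=-0.9659 | (3,6) | tMaxX 3.0137 tMaxY 0.3209 | tΔX 3.8637 tΔY 1.0353
    t=0.3209 [y] (3,5)
    t=1.3562 [y] (3,4)
    t=2.3915 [y] (3,3)
    t=3.0137 [x] (2,3)
    t=3.4268 [y] (2,2)
    t=4.4620 [y] (2,1)
    t=5.4973 [y] (2,0) — stop
  → r_2 = 5.4973
beam 3: φ=180°, α=345°
  cosα=0.9659 sinα=-0.2588 | (3,6) | tMaxX 0.2278 tMaxY 1.1977 | tΔX 1.0353 tΔY 3.8637
    t=0.2278 [x] (4,6)
    t=1.1977 [y] (4,5)
    t=1.2630 [x] (5,5)
    t=2.2983 [x] (6,5)
    t=3.3336 [x] (7,5) — stop
  → r_3 = 3.3336
beam 4: φ=270°, α=75°
  cosα=0.2588 sinα=0.9659 | (3,6) | tMaxX 0.8500 tMaxY 0.7143 | tΔX 3.8637 tΔY 1.0353
    t=0.7143 [y] (3,7) — stop
  → r_4 = 0.7143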